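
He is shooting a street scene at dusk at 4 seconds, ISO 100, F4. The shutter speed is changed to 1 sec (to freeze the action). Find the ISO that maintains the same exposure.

ISO 400

Shutter speed: 4 → 2 → 1 — 2 stops faster (darker).
Need 2 stops brighter from the ISO: 100 → 200 → 400.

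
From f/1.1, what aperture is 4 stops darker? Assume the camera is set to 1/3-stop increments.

Aperture: f/1.1 → f/1.2 → f/1.4 → f/1.6 → f/1.8 → f/2 → f/2.2 → f/2.5 → f/2.8 → f/3.2 → f/3.5 → f/4 → f/4.5 — 4 stops stopped down (darker).

f/4.5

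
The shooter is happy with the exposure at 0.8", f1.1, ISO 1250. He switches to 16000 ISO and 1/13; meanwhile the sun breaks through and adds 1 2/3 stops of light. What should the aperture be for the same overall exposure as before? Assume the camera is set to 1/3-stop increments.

f/2.2

Scene light: 1 2/3 stops brighter.
ISO: 1250 → 1600 → 2000 → 2500 → 3200 → 4000 → 5000 → 6400 → 8000 → 10000 → 12800 → 16000 — 3 2/3 stops raised (brighter).
Shutter speed: 0.8 → 0.6 → 0.5 → 0.4 → 0.3 → 1/4 → 1/5 → 1/6 → 1/8 → 1/10 → 1/13 — 3 1/3 stops faster (darker).
Net so far: 2 stops brighter. Aperture: f/1.1 → f/1.2 → f/1.4 → f/1.6 → f/1.8 → f/2 → f/2.2.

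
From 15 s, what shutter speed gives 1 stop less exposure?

8 s

Shutter speed: 15 → 8 — 1 stop faster (darker).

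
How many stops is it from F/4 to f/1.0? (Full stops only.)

4 stops

f/4 → f/2.8 → f/2 → f/1.4 → f/1.0 — count the steps: 4 stops.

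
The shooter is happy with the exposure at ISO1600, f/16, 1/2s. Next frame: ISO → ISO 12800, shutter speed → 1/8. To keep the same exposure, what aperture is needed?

ISO: 1600 → 3200 → 6400 → 12800 — 3 stops higher (brighter).
Shutter speed: 1/2 → 1/4 → 1/8 — 2 stops faster (darker).
Net change so far: 1 stop brighter. Offset with the aperture: f/16 → f/22.

f/22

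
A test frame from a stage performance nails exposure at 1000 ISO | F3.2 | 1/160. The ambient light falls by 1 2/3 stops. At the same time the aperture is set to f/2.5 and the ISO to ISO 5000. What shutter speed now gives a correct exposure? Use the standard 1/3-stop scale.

Scene light: 1 2/3 stops darker.
Aperture: f/3.2 → f/2.8 → f/2.5 — 2/3 stop larger aperture (brighter).
ISO: 1000 → 1250 → 1600 → 2000 → 2500 → 3200 → 4000 → 5000 — 2 1/3 stops higher (brighter).
Net so far: 1 1/3 stops brighter. Shutter speed: 1/160 → 1/200 → 1/250 → 1/320 → 1/400.

1/400s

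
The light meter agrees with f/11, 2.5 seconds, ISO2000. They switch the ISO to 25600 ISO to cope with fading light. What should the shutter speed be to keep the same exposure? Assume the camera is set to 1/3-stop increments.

1/5s

ISO: 2000 → 2500 → 3200 → 4000 → 5000 → 6400 → 8000 → 10000 → 12800 → 16000 → 20000 → 25600 — 3 2/3 stops higher (brighter).
Need 3 2/3 stops darker from the shutter speed: 2.5 → 2 → 1.6 → 1.3 → 1 → 0.8 → 0.6 → 0.5 → 0.4 → 0.3 → 1/4 → 1/5.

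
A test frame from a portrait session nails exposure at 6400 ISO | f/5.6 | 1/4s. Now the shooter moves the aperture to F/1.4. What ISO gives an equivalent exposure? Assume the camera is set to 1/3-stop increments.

Aperture: f/5.6 → f/5 → f/4.5 → f/4 → f/3.5 → f/3.2 → f/2.8 → f/2.5 → f/2.2 → f/2 → f/1.8 → f/1.6 → f/1.4 — 4 stops wider (brighter).
Need 4 stops darker from the ISO: 6400 → 5000 → 4000 → 3200 → 2500 → 2000 → 1600 → 1250 → 1000 → 800 → 640 → 500 → 400.

ISO 400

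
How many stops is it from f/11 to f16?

f/11 → f/16 — count the steps: 1 stop.

1 stop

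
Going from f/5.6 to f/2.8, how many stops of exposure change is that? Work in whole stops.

f/5.6 → f/4 → f/2.8 — count the steps: 2 stops.

2 stops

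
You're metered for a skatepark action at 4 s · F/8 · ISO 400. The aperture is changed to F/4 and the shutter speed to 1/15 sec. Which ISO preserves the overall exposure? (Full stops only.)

Aperture: f/8 → f/5.6 → f/4 — 2 stops larger aperture (brighter).
Shutter speed: 4 → 2 → 1 → 1/2 → 1/4 → 1/8 → 1/15 — 6 stops shorter (darker).
Net change so far: 4 stops darker. Offset with the ISO: 400 → 800 → 1600 → 3200 → 6400.

ISO 6400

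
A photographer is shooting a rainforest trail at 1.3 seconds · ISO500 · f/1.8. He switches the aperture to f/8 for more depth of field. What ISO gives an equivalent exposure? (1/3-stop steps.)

ISO 10000

Aperture: f/1.8 → f/2 → f/2.2 → f/2.5 → f/2.8 → f/3.2 → f/3.5 → f/4 → f/4.5 → f/5 → f/5.6 → f/6.3 → f/7.1 → f/8 — 4 1/3 stops narrower (darker).
Need 4 1/3 stops brighter from the ISO: 500 → 640 → 800 → 1000 → 1250 → 1600 → 2000 → 2500 → 3200 → 4000 → 5000 → 6400 → 8000 → 10000.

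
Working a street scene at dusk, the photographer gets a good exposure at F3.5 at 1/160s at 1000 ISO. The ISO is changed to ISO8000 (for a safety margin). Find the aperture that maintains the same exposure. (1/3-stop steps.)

f/10

ISO: 1000 → 1250 → 1600 → 2000 → 2500 → 3200 → 4000 → 5000 → 6400 → 8000 — 3 stops raised (brighter).
Need 3 stops darker from the aperture: f/3.5 → f/4 → f/4.5 → f/5 → f/5.6 → f/6.3 → f/7.1 → f/8 → f/9 → f/10.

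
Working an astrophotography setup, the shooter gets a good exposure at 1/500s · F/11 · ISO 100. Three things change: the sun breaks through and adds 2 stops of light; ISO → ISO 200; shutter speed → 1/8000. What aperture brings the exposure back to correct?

f/8

Scene light: 2 stops brighter.
ISO: 100 → 200 — 1 stop higher (brighter).
Shutter speed: 1/500 → 1/1000 → 1/2000 → 1/4000 → 1/8000 — 4 stops shorter (darker).
Net so far: 1 stop darker. Aperture: f/11 → f/8.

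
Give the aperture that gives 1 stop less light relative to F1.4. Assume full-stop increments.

Aperture: f/1.4 → f/2 — 1 stop narrower (darker).

f/2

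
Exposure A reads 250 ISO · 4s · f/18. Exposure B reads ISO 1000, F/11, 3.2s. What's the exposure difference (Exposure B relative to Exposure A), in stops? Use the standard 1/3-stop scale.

3 stops brighter

Aperture: f/18 → f/16 → f/14 → f/13 → f/11 — 1 1/3 stops wider (brighter).
Shutter speed: 4 → 3.2 — 1/3 stop faster (darker).
ISO: 250 → 320 → 400 → 500 → 640 → 800 → 1000 — 2 stops raised (brighter).
Net: +1 1/3 −1/3 +2 = +3 stops.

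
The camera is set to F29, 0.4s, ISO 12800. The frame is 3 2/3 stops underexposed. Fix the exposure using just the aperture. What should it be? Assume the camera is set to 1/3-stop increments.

f/8

Underexposed by 3 2/3 stops → need 3 2/3 stops brighter.
Aperture: f/29 → f/25 → f/22 → f/20 → f/18 → f/16 → f/14 → f/13 → f/11 → f/10 → f/9 → f/8.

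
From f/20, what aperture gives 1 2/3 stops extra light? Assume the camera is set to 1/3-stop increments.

Aperture: f/20 → f/18 → f/16 → f/14 → f/13 → f/11 — 1 2/3 stops wider (brighter).

f/11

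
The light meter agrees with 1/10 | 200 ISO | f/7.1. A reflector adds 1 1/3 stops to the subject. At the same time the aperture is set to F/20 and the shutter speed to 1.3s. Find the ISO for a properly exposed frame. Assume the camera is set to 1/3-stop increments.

ISO 50

Scene light: 1 1/3 stops brighter.
Aperture: f/7.1 → f/8 → f/9 → f/10 → f/11 → f/13 → f/14 → f/16 → f/18 → f/20 — 3 stops smaller aperture (darker).
Shutter speed: 1/10 → 1/8 → 1/6 → 1/5 → 1/4 → 0.3 → 0.4 → 0.5 → 0.6 → 0.8 → 1 → 1.3 — 3 2/3 stops slower (brighter).
Net so far: 2 stops brighter. ISO: 200 → 160 → 125 → 100 → 80 → 64 → 50.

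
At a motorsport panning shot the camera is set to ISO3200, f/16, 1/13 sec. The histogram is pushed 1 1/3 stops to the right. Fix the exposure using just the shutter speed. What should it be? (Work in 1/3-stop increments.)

1/30s

Overexposed by 1 1/3 stops → need 1 1/3 stops darker.
Shutter speed: 1/13 → 1/15 → 1/20 → 1/25 → 1/30.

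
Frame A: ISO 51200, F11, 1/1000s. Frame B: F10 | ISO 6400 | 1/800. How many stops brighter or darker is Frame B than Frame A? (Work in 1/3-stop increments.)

Aperture: f/11 → f/10 — 1/3 stop wider (brighter).
Shutter speed: 1/1000 → 1/800 — 1/3 stop longer (brighter).
ISO: 51200 → 40000 → 32000 → 25600 → 20000 → 16000 → 12800 → 10000 → 8000 → 6400 — 3 stops lower (darker).
Net: +1/3 +1/3 −3 = −2 1/3 stops.

2 1/3 stops darker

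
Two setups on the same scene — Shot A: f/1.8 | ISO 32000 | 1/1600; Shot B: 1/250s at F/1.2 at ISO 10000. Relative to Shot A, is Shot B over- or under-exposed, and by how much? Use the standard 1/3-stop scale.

2 stops brighter

Aperture: f/1.8 → f/1.6 → f/1.4 → f/1.2 — 1 stop larger aperture (brighter).
Shutter speed: 1/1600 → 1/1250 → 1/1000 → 1/800 → 1/640 → 1/500 → 1/400 → 1/320 → 1/250 — 2 2/3 stops slower (brighter).
ISO: 32000 → 25600 → 20000 → 16000 → 12800 → 10000 — 1 2/3 stops lower (darker).
Net: +1 +2 2/3 −1 2/3 = +2 stops.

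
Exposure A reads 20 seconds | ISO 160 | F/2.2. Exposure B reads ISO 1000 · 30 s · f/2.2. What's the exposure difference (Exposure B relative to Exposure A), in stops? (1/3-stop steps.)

Aperture: unchanged.
Shutter speed: 20 → 25 → 30 — 2/3 stop longer (brighter).
ISO: 160 → 200 → 250 → 320 → 400 → 500 → 640 → 800 → 1000 — 2 2/3 stops raised (brighter).
Net: +2/3 +2 2/3 = +3 1/3 stops.

3 1/3 stops brighter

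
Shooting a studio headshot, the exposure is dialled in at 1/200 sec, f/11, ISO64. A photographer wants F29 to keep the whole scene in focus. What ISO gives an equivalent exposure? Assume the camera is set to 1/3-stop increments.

ISO 400

Aperture: f/11 → f/13 → f/14 → f/16 → f/18 → f/20 → f/22 → f/25 → f/29 — 2 2/3 stops narrower (darker).
Need 2 2/3 stops brighter from the ISO: 64 → 80 → 100 → 125 → 160 → 200 → 250 → 320 → 400.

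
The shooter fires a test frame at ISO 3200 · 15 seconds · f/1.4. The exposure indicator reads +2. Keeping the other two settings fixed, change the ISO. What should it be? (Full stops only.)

Overexposed by 2 stops → need 2 stops darker.
ISO: 3200 → 1600 → 800.

ISO 800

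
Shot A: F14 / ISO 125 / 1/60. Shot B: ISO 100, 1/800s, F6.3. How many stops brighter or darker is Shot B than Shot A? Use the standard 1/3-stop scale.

Aperture: f/14 → f/13 → f/11 → f/10 → f/9 → f/8 → f/7.1 → f/6.3 — 2 1/3 stops larger aperture (brighter).
Shutter speed: 1/60 → 1/80 → 1/100 → 1/125 → 1/160 → 1/200 → 1/250 → 1/320 → 1/400 → 1/500 → 1/640 → 1/800 — 3 2/3 stops faster (darker).
ISO: 125 → 100 — 1/3 stop dropped (darker).
Net: +2 1/3 −3 2/3 −1/3 = −1 2/3 stops.

1 2/3 stops darker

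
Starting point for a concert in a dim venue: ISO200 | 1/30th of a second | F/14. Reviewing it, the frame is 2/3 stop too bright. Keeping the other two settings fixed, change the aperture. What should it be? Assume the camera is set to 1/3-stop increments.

Overexposed by 2/3 stop → need 2/3 stop darker.
Aperture: f/14 → f/16 → f/18.

f/18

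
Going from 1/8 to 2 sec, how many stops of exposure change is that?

4 stops

1/8 → 1/4 → 1/2 → 1 → 2 — count the steps: 4 stops.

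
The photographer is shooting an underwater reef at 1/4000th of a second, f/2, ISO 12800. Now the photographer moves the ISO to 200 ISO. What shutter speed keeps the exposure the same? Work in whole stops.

1/60s

ISO: 12800 → 6400 → 3200 → 1600 → 800 → 400 → 200 — 6 stops dropped (darker).
Need 6 stops brighter from the shutter speed: 1/4000 → 1/2000 → 1/1000 → 1/500 → 1/250 → 1/125 → 1/60.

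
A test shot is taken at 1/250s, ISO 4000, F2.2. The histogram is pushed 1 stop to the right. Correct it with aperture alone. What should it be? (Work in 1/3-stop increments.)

f/3.2

Overexposed by 1 stop → need 1 stop darker.
Aperture: f/2.2 → f/2.5 → f/2.8 → f/3.2.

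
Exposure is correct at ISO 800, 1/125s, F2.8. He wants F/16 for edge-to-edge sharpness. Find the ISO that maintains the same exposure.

Aperture: f/2.8 → f/4 → f/5.6 → f/8 → f/11 → f/16 — 5 stops smaller aperture (darker).
Need 5 stops brighter from the ISO: 800 → 1600 → 3200 → 6400 → 12800 → 25600.

ISO 25600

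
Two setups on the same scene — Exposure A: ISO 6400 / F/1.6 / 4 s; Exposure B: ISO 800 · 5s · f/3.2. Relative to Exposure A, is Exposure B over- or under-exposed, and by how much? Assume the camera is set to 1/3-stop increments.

4 2/3 stops darker

Aperture: f/1.6 → f/1.8 → f/2 → f/2.2 → f/2.5 → f/2.8 → f/3.2 — 2 stops stopped down (darker).
Shutter speed: 4 → 5 — 1/3 stop longer (brighter).
ISO: 6400 → 5000 → 4000 → 3200 → 2500 → 2000 → 1600 → 1250 → 1000 → 800 — 3 stops lower (darker).
Net: −2 +1/3 −3 = −4 2/3 stops.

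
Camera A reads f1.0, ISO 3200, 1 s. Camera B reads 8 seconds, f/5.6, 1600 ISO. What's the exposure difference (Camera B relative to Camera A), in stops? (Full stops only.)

3 stops darker

Aperture: f/1.0 → f/1.4 → f/2 → f/2.8 → f/4 → f/5.6 — 5 stops smaller aperture (darker).
Shutter speed: 1 → 2 → 4 → 8 — 3 stops longer (brighter).
ISO: 3200 → 1600 — 1 stop dropped (darker).
Net: −5 +3 −1 = −3 stops.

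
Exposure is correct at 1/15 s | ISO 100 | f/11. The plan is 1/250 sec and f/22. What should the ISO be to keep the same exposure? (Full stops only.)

ISO 6400

Shutter speed: 1/15 → 1/30 → 1/60 → 1/125 → 1/250 — 4 stops faster (darker).
Aperture: f/11 → f/16 → f/22 — 2 stops narrower (darker).
Net change so far: 6 stops darker. Offset with the ISO: 100 → 200 → 400 → 800 → 1600 → 3200 → 6400.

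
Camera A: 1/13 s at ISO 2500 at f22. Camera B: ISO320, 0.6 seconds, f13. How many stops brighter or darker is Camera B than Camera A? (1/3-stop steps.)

Aperture: f/22 → f/20 → f/18 → f/16 → f/14 → f/13 — 1 2/3 stops opened up (brighter).
Shutter speed: 1/13 → 1/10 → 1/8 → 1/6 → 1/5 → 1/4 → 0.3 → 0.4 → 0.5 → 0.6 — 3 stops slower (brighter).
ISO: 2500 → 2000 → 1600 → 1250 → 1000 → 800 → 640 → 500 → 400 → 320 — 3 stops dropped (darker).
Net: +1 2/3 +3 −3 = +1 2/3 stops.

1 2/3 stops brighter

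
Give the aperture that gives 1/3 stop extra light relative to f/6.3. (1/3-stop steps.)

f/5.6

Aperture: f/6.3 → f/5.6 — 1/3 stop larger aperture (brighter).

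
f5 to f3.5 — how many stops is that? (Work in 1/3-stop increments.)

1 stop

f/5 → f/4.5 → f/4 → f/3.5 — count the steps: 3 third-stops = 1 stop.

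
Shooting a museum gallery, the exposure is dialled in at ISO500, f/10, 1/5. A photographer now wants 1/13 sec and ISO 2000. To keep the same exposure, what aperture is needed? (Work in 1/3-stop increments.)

f/13

Shutter speed: 1/5 → 1/6 → 1/8 → 1/10 → 1/13 — 1 1/3 stops shorter (darker).
ISO: 500 → 640 → 800 → 1000 → 1250 → 1600 → 2000 — 2 stops raised (brighter).
Net change so far: 2/3 stop brighter. Offset with the aperture: f/10 → f/11 → f/13.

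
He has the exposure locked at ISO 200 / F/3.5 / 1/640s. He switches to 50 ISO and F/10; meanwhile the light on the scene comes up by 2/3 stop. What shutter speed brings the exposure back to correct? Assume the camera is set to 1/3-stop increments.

1/30s

Scene light: 2/3 stop brighter.
ISO: 200 → 160 → 125 → 100 → 80 → 64 → 50 — 2 stops lower (darker).
Aperture: f/3.5 → f/4 → f/4.5 → f/5 → f/5.6 → f/6.3 → f/7.1 → f/8 → f/9 → f/10 — 3 stops stopped down (darker).
Net so far: 4 1/3 stops darker. Shutter speed: 1/640 → 1/500 → 1/400 → 1/320 → 1/250 → 1/200 → 1/160 → 1/125 → 1/100 → 1/80 → 1/60 → 1/50 → 1/40 → 1/30.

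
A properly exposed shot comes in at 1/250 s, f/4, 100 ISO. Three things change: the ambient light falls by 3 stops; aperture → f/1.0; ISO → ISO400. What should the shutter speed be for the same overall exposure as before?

1/2000s

Scene light: 3 stops darker.
Aperture: f/4 → f/2.8 → f/2 → f/1.4 → f/1.0 — 4 stops wider (brighter).
ISO: 100 → 200 → 400 — 2 stops higher (brighter).
Net so far: 3 stops brighter. Shutter speed: 1/250 → 1/500 → 1/1000 → 1/2000.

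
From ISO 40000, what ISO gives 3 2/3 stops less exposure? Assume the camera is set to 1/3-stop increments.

ISO 3200

ISO: 40000 → 32000 → 25600 → 20000 → 16000 → 12800 → 10000 → 8000 → 6400 → 5000 → 4000 → 3200 — 3 2/3 stops lower (darker).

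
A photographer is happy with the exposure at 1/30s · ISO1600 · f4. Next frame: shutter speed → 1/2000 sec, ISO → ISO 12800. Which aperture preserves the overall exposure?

Shutter speed: 1/30 → 1/60 → 1/125 → 1/250 → 1/500 → 1/1000 → 1/2000 — 6 stops shorter (darker).
ISO: 1600 → 3200 → 6400 → 12800 — 3 stops higher (brighter).
Net change so far: 3 stops darker. Offset with the aperture: f/4 → f/2.8 → f/2 → f/1.4.

f/1.4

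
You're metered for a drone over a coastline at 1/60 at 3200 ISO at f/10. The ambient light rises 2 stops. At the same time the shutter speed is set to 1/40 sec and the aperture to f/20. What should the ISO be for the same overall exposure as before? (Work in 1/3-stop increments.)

Scene light: 2 stops brighter.
Shutter speed: 1/60 → 1/50 → 1/40 — 2/3 stop slower (brighter).
Aperture: f/10 → f/11 → f/13 → f/14 → f/16 → f/18 → f/20 — 2 stops stopped down (darker).
Net so far: 2/3 stop brighter. ISO: 3200 → 2500 → 2000.

ISO 2000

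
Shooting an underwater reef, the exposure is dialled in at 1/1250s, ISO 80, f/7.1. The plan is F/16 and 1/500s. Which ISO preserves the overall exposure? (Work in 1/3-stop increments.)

ISO 160

Aperture: f/7.1 → f/8 → f/9 → f/10 → f/11 → f/13 → f/14 → f/16 — 2 1/3 stops narrower (darker).
Shutter speed: 1/1250 → 1/1000 → 1/800 → 1/640 → 1/500 — 1 1/3 stops slower (brighter).
Net change so far: 1 stop darker. Offset with the ISO: 80 → 100 → 125 → 160.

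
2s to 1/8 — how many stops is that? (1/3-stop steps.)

4 stops

2 → 1.6 → 1.3 → 1 → 0.8 → 0.6 → 0.5 → 0.4 → 0.3 → 1/4 → 1/5 → 1/6 → 1/8 — count the steps: 12 third-stops = 4 stops.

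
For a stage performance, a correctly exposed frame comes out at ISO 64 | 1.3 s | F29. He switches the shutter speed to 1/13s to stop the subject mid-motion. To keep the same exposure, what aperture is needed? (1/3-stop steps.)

Shutter speed: 1.3 → 1 → 0.8 → 0.6 → 0.5 → 0.4 → 0.3 → 1/4 → 1/5 → 1/6 → 1/8 → 1/10 → 1/13 — 4 stops shorter (darker).
Need 4 stops brighter from the aperture: f/29 → f/25 → f/22 → f/20 → f/18 → f/16 → f/14 → f/13 → f/11 → f/10 → f/9 → f/8 → f/7.1.

f/7.1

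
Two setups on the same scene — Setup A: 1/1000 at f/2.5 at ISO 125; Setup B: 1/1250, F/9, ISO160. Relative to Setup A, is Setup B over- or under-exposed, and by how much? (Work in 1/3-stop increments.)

3 2/3 stops darker

Aperture: f/2.5 → f/2.8 → f/3.2 → f/3.5 → f/4 → f/4.5 → f/5 → f/5.6 → f/6.3 → f/7.1 → f/8 → f/9 — 3 2/3 stops stopped down (darker).
Shutter speed: 1/1000 → 1/1250 — 1/3 stop faster (darker).
ISO: 125 → 160 — 1/3 stop higher (brighter).
Net: −3 2/3 −1/3 +1/3 = −3 2/3 stops.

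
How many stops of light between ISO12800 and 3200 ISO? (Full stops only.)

12800 → 6400 → 3200 — count the steps: 2 stops.

2 stops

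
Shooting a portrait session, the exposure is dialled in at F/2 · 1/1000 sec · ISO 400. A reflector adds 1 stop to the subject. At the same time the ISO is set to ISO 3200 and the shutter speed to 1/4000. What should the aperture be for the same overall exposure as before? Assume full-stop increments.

f/4

Scene light: 1 stop brighter.
ISO: 400 → 800 → 1600 → 3200 — 3 stops raised (brighter).
Shutter speed: 1/1000 → 1/2000 → 1/4000 — 2 stops faster (darker).
Net so far: 2 stops brighter. Aperture: f/2 → f/2.8 → f/4.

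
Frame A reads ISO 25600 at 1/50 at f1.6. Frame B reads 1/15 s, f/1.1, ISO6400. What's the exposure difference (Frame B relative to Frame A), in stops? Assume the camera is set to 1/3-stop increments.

Aperture: f/1.6 → f/1.4 → f/1.2 → f/1.1 — 1 stop wider (brighter).
Shutter speed: 1/50 → 1/40 → 1/30 → 1/25 → 1/20 → 1/15 — 1 2/3 stops slower (brighter).
ISO: 25600 → 20000 → 16000 → 12800 → 10000 → 8000 → 6400 — 2 stops dropped (darker).
Net: +1 +1 2/3 −2 = +2/3 stops.

2/3 stop brighter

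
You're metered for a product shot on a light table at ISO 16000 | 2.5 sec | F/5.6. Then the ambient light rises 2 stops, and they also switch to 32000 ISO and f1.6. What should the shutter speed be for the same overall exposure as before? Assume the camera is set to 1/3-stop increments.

Scene light: 2 stops brighter.
ISO: 16000 → 20000 → 25600 → 32000 — 1 stop higher (brighter).
Aperture: f/5.6 → f/5 → f/4.5 → f/4 → f/3.5 → f/3.2 → f/2.8 → f/2.5 → f/2.2 → f/2 → f/1.8 → f/1.6 — 3 2/3 stops wider (brighter).
Net so far: 6 2/3 stops brighter. Shutter speed: 2.5 → 2 → 1.6 → 1.3 → 1 → 0.8 → 0.6 → 0.5 → 0.4 → 0.3 → 1/4 → 1/5 → 1/6 → 1/8 → 1/10 → 1/13 → 1/15 → 1/20 → 1/25 → 1/30 → 1/40.

1/40s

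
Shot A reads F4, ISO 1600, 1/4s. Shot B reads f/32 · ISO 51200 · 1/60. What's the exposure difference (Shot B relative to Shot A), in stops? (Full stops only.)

Aperture: f/4 → f/5.6 → f/8 → f/11 → f/16 → f/22 → f/32 — 6 stops smaller aperture (darker).
Shutter speed: 1/4 → 1/8 → 1/15 → 1/30 → 1/60 — 4 stops shorter (darker).
ISO: 1600 → 3200 → 6400 → 12800 → 25600 → 51200 — 5 stops raised (brighter).
Net: −6 −4 +5 = −5 stops.

5 stops darker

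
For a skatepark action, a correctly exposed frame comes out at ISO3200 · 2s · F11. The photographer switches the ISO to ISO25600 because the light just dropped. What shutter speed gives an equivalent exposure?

1/4s

ISO: 3200 → 6400 → 12800 → 25600 — 3 stops raised (brighter).
Need 3 stops darker from the shutter speed: 2 → 1 → 1/2 → 1/4.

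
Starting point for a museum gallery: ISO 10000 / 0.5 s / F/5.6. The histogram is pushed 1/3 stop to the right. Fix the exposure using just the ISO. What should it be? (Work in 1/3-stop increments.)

Overexposed by 1/3 stop → need 1/3 stop darker.
ISO: 10000 → 8000.

ISO 8000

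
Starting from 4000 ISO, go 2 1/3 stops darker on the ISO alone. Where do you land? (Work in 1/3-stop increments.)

ISO 800

ISO: 4000 → 3200 → 2500 → 2000 → 1600 → 1250 → 1000 → 800 — 2 1/3 stops lower (darker).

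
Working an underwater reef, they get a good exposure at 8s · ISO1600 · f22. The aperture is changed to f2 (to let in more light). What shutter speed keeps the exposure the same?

1/15s

Aperture: f/22 → f/16 → f/11 → f/8 → f/5.6 → f/4 → f/2.8 → f/2 — 7 stops opened up (brighter).
Need 7 stops darker from the shutter speed: 8 → 4 → 2 → 1 → 1/2 → 1/4 → 1/8 → 1/15.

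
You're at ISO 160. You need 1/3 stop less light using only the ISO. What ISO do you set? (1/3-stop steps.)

ISO 125

ISO: 160 → 125 — 1/3 stop lower (darker).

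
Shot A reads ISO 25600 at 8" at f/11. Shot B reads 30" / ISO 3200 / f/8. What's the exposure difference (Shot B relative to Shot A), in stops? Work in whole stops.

same exposure (0 stops)

Aperture: f/11 → f/8 — 1 stop wider (brighter).
Shutter speed: 8 → 15 → 30 — 2 stops longer (brighter).
ISO: 25600 → 12800 → 6400 → 3200 — 3 stops lower (darker).
Net: +1 +2 −3 = 0 stops.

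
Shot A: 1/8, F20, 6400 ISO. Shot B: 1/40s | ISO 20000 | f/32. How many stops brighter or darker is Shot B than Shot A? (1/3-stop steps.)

Aperture: f/20 → f/22 → f/25 → f/29 → f/32 — 1 1/3 stops smaller aperture (darker).
Shutter speed: 1/8 → 1/10 → 1/13 → 1/15 → 1/20 → 1/25 → 1/30 → 1/40 — 2 1/3 stops shorter (darker).
ISO: 6400 → 8000 → 10000 → 12800 → 16000 → 20000 — 1 2/3 stops raised (brighter).
Net: −1 1/3 −2 1/3 +1 2/3 = −2 stops.

2 stops darker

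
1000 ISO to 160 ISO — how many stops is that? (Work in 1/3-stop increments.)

2 2/3 stops

1000 → 800 → 640 → 500 → 400 → 320 → 250 → 200 → 160 — count the steps: 8 third-stops = 2 2/3 stops.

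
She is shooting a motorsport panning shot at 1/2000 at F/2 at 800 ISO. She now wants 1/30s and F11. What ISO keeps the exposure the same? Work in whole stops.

Shutter speed: 1/2000 → 1/1000 → 1/500 → 1/250 → 1/125 → 1/60 → 1/30 — 6 stops slower (brighter).
Aperture: f/2 → f/2.8 → f/4 → f/5.6 → f/8 → f/11 — 5 stops smaller aperture (darker).
Net change so far: 1 stop brighter. Offset with the ISO: 800 → 400.

ISO 400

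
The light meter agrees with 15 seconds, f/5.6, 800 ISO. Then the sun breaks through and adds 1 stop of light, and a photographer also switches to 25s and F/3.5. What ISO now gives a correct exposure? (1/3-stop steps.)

ISO 100

Scene light: 1 stop brighter.
Shutter speed: 15 → 20 → 25 — 2/3 stop longer (brighter).
Aperture: f/5.6 → f/5 → f/4.5 → f/4 → f/3.5 — 1 1/3 stops wider (brighter).
Net so far: 3 stops brighter. ISO: 800 → 640 → 500 → 400 → 320 → 250 → 200 → 160 → 125 → 100.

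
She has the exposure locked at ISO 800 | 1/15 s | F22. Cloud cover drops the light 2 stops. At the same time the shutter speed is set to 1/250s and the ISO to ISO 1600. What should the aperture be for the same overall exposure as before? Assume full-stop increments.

f/4

Scene light: 2 stops darker.
Shutter speed: 1/15 → 1/30 → 1/60 → 1/125 → 1/250 — 4 stops faster (darker).
ISO: 800 → 1600 — 1 stop raised (brighter).
Net so far: 5 stops darker. Aperture: f/22 → f/16 → f/11 → f/8 → f/5.6 → f/4.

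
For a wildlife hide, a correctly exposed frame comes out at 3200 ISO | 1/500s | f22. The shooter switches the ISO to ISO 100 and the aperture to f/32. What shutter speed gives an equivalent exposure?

ISO: 3200 → 1600 → 800 → 400 → 200 → 100 — 5 stops dropped (darker).
Aperture: f/22 → f/32 — 1 stop narrower (darker).
Net change so far: 6 stops darker. Offset with the shutter speed: 1/500 → 1/250 → 1/125 → 1/60 → 1/30 → 1/15 → 1/8.

1/8s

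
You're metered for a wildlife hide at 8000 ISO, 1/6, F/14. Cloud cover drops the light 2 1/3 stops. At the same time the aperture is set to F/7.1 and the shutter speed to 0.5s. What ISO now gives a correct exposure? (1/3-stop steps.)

ISO 3200

Scene light: 2 1/3 stops darker.
Aperture: f/14 → f/13 → f/11 → f/10 → f/9 → f/8 → f/7.1 — 2 stops larger aperture (brighter).
Shutter speed: 1/6 → 1/5 → 1/4 → 0.3 → 0.4 → 0.5 — 1 2/3 stops longer (brighter).
Net so far: 1 1/3 stops brighter. ISO: 8000 → 6400 → 5000 → 4000 → 3200.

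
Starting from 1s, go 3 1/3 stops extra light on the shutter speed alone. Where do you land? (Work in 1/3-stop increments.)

Shutter speed: 1 → 1.3 → 1.6 → 2 → 2.5 → 3.2 → 4 → 5 → 6 → 8 → 10 — 3 1/3 stops longer (brighter).

10 s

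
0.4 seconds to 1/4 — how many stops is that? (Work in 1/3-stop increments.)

2/3 stop

0.4 → 0.3 → 1/4 — count the steps: 2 third-stops = 2/3 stop.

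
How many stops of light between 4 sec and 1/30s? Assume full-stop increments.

7 stops

4 → 2 → 1 → 1/2 → 1/4 → 1/8 → 1/15 → 1/30 — count the steps: 7 stops.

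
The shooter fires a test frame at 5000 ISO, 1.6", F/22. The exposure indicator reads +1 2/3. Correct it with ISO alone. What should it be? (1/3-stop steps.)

ISO 1600

Overexposed by 1 2/3 stops → need 1 2/3 stops darker.
ISO: 5000 → 4000 → 3200 → 2500 → 2000 → 1600.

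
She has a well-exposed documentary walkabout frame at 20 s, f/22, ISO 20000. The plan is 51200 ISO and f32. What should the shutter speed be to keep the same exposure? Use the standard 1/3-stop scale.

ISO: 20000 → 25600 → 32000 → 40000 → 51200 — 1 1/3 stops raised (brighter).
Aperture: f/22 → f/25 → f/29 → f/32 — 1 stop narrower (darker).
Net change so far: 1/3 stop brighter. Offset with the shutter speed: 20 → 15.

15 s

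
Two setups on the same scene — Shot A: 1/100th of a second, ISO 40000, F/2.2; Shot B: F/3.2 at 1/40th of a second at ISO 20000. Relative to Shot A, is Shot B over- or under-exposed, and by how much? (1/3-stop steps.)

Aperture: f/2.2 → f/2.5 → f/2.8 → f/3.2 — 1 stop stopped down (darker).
Shutter speed: 1/100 → 1/80 → 1/60 → 1/50 → 1/40 — 1 1/3 stops longer (brighter).
ISO: 40000 → 32000 → 25600 → 20000 — 1 stop dropped (darker).
Net: −1 +1 1/3 −1 = −2/3 stops.

2/3 stop darker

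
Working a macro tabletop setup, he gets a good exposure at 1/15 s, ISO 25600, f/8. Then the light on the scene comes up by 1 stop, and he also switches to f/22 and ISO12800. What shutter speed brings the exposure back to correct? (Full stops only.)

1/2s

Scene light: 1 stop brighter.
Aperture: f/8 → f/11 → f/16 → f/22 — 3 stops smaller aperture (darker).
ISO: 25600 → 12800 — 1 stop lower (darker).
Net so far: 3 stops darker. Shutter speed: 1/15 → 1/8 → 1/4 → 1/2.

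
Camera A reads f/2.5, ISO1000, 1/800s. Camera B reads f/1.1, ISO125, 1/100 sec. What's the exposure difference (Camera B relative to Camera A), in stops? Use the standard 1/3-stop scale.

2 1/3 stops brighter

Aperture: f/2.5 → f/2.2 → f/2 → f/1.8 → f/1.6 → f/1.4 → f/1.2 → f/1.1 — 2 1/3 stops wider (brighter).
Shutter speed: 1/800 → 1/640 → 1/500 → 1/400 → 1/320 → 1/250 → 1/200 → 1/160 → 1/125 → 1/100 — 3 stops slower (brighter).
ISO: 1000 → 800 → 640 → 500 → 400 → 320 → 250 → 200 → 160 → 125 — 3 stops lower (darker).
Net: +2 1/3 +3 −3 = +2 1/3 stops.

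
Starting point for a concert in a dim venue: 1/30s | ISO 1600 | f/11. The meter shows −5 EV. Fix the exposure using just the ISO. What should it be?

ISO 51200

Underexposed by 5 stops → need 5 stops brighter.
ISO: 1600 → 3200 → 6400 → 12800 → 25600 → 51200.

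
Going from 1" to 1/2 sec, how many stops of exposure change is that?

1 → 1/2 — count the steps: 1 stop.

1 stop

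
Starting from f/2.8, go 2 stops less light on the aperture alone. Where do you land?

Aperture: f/2.8 → f/4 → f/5.6 — 2 stops smaller aperture (darker).

f/5.6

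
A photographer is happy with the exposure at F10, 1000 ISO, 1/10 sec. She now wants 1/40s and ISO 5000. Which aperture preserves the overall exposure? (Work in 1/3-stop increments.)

f/11

Shutter speed: 1/10 → 1/13 → 1/15 → 1/20 → 1/25 → 1/30 → 1/40 — 2 stops shorter (darker).
ISO: 1000 → 1250 → 1600 → 2000 → 2500 → 3200 → 4000 → 5000 — 2 1/3 stops raised (brighter).
Net change so far: 1/3 stop brighter. Offset with the aperture: f/10 → f/11.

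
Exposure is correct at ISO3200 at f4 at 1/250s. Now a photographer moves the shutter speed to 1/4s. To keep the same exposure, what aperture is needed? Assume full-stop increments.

Shutter speed: 1/250 → 1/125 → 1/60 → 1/30 → 1/15 → 1/8 → 1/4 — 6 stops longer (brighter).
Need 6 stops darker from the aperture: f/4 → f/5.6 → f/8 → f/11 → f/16 → f/22 → f/32.

f/32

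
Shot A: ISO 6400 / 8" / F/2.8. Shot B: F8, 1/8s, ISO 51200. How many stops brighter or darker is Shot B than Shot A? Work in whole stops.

6 stops darker

Aperture: f/2.8 → f/4 → f/5.6 → f/8 — 3 stops narrower (darker).
Shutter speed: 8 → 4 → 2 → 1 → 1/2 → 1/4 → 1/8 — 6 stops faster (darker).
ISO: 6400 → 12800 → 25600 → 51200 — 3 stops higher (brighter).
Net: −3 −6 +3 = −6 stops.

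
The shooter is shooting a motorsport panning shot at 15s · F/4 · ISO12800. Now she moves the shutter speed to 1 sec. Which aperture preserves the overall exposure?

Shutter speed: 15 → 8 → 4 → 2 → 1 — 4 stops faster (darker).
Need 4 stops brighter from the aperture: f/4 → f/2.8 → f/2 → f/1.4 → f/1.0.

f/1.0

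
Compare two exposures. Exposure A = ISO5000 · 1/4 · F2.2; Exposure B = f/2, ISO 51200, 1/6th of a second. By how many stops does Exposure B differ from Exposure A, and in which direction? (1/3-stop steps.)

3 stops brighter

Aperture: f/2.2 → f/2 — 1/3 stop larger aperture (brighter).
Shutter speed: 1/4 → 1/5 → 1/6 — 2/3 stop shorter (darker).
ISO: 5000 → 6400 → 8000 → 10000 → 12800 → 16000 → 20000 → 25600 → 32000 → 40000 → 51200 — 3 1/3 stops raised (brighter).
Net: +1/3 −2/3 +3 1/3 = +3 stops.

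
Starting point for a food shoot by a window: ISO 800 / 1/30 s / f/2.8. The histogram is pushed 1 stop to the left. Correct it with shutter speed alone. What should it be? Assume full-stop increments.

Underexposed by 1 stop → need 1 stop brighter.
Shutter speed: 1/30 → 1/15.

1/15s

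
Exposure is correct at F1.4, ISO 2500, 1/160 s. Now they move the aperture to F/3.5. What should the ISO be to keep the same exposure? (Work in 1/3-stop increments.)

ISO 16000

Aperture: f/1.4 → f/1.6 → f/1.8 → f/2 → f/2.2 → f/2.5 → f/2.8 → f/3.2 → f/3.5 — 2 2/3 stops narrower (darker).
Need 2 2/3 stops brighter from the ISO: 2500 → 3200 → 4000 → 5000 → 6400 → 8000 → 10000 → 12800 → 16000.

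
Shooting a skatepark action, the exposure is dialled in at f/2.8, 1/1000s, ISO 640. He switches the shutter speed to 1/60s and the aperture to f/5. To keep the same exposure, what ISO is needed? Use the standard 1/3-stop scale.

ISO 125

Shutter speed: 1/1000 → 1/800 → 1/640 → 1/500 → 1/400 → 1/320 → 1/250 → 1/200 → 1/160 → 1/125 → 1/100 → 1/80 → 1/60 — 4 stops longer (brighter).
Aperture: f/2.8 → f/3.2 → f/3.5 → f/4 → f/4.5 → f/5 — 1 2/3 stops narrower (darker).
Net change so far: 2 1/3 stops brighter. Offset with the ISO: 640 → 500 → 400 → 320 → 250 → 200 → 160 → 125.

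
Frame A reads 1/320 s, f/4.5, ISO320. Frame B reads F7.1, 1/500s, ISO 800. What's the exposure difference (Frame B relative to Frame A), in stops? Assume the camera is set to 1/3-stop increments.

Aperture: f/4.5 → f/5 → f/5.6 → f/6.3 → f/7.1 — 1 1/3 stops smaller aperture (darker).
Shutter speed: 1/320 → 1/400 → 1/500 — 2/3 stop shorter (darker).
ISO: 320 → 400 → 500 → 640 → 800 — 1 1/3 stops raised (brighter).
Net: −1 1/3 −2/3 +1 1/3 = −2/3 stops.

2/3 stop darker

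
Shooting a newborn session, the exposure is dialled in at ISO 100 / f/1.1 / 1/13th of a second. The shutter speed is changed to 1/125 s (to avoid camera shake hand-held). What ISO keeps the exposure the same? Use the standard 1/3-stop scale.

Shutter speed: 1/13 → 1/15 → 1/20 → 1/25 → 1/30 → 1/40 → 1/50 → 1/60 → 1/80 → 1/100 → 1/125 — 3 1/3 stops faster (darker).
Need 3 1/3 stops brighter from the ISO: 100 → 125 → 160 → 200 → 250 → 320 → 400 → 500 → 640 → 800 → 1000.

ISO 1000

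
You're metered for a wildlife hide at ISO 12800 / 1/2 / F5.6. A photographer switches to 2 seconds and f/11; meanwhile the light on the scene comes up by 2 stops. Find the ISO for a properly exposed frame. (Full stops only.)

ISO 3200

Scene light: 2 stops brighter.
Shutter speed: 1/2 → 1 → 2 — 2 stops longer (brighter).
Aperture: f/5.6 → f/8 → f/11 — 2 stops stopped down (darker).
Net so far: 2 stops brighter. ISO: 12800 → 6400 → 3200.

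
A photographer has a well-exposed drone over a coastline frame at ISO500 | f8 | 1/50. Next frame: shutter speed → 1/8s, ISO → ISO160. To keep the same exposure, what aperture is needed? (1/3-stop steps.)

f/11

Shutter speed: 1/50 → 1/40 → 1/30 → 1/25 → 1/20 → 1/15 → 1/13 → 1/10 → 1/8 — 2 2/3 stops longer (brighter).
ISO: 500 → 400 → 320 → 250 → 200 → 160 — 1 2/3 stops dropped (darker).
Net change so far: 1 stop brighter. Offset with the aperture: f/8 → f/9 → f/10 → f/11.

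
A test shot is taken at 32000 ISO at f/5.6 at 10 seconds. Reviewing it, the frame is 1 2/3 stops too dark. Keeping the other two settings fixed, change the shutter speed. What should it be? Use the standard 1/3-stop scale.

Underexposed by 1 2/3 stops → need 1 2/3 stops brighter.
Shutter speed: 10 → 13 → 15 → 20 → 25 → 30.

30 s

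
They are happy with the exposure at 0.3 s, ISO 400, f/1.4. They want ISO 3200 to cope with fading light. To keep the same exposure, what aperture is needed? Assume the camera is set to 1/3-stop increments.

f/4

ISO: 400 → 500 → 640 → 800 → 1000 → 1250 → 1600 → 2000 → 2500 → 3200 — 3 stops raised (brighter).
Need 3 stops darker from the aperture: f/1.4 → f/1.6 → f/1.8 → f/2 → f/2.2 → f/2.5 → f/2.8 → f/3.2 → f/3.5 → f/4.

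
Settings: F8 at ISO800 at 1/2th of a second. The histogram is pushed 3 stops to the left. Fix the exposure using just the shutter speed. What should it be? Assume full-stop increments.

Underexposed by 3 stops → need 3 stops brighter.
Shutter speed: 1/2 → 1 → 2 → 4.

4 s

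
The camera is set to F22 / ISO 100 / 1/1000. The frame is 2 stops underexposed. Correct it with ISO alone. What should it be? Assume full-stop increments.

ISO 400

Underexposed by 2 stops → need 2 stops brighter.
ISO: 100 → 200 → 400.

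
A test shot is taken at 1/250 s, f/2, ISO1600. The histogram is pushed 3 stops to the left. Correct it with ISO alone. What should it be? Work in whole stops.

ISO 12800

Underexposed by 3 stops → need 3 stops brighter.
ISO: 1600 → 3200 → 6400 → 12800.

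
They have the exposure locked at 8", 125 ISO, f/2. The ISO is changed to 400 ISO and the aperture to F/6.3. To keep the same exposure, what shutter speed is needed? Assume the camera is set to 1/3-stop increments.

ISO: 125 → 160 → 200 → 250 → 320 → 400 — 1 2/3 stops raised (brighter).
Aperture: f/2 → f/2.2 → f/2.5 → f/2.8 → f/3.2 → f/3.5 → f/4 → f/4.5 → f/5 → f/5.6 → f/6.3 — 3 1/3 stops smaller aperture (darker).
Net change so far: 1 2/3 stops darker. Offset with the shutter speed: 8 → 10 → 13 → 15 → 20 → 25.

25 s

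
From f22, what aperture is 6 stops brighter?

Aperture: f/22 → f/16 → f/11 → f/8 → f/5.6 → f/4 → f/2.8 — 6 stops opened up (brighter).

f/2.8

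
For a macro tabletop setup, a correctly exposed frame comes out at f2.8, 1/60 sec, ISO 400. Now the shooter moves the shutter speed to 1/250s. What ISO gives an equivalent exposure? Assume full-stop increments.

Shutter speed: 1/60 → 1/125 → 1/250 — 2 stops faster (darker).
Need 2 stops brighter from the ISO: 400 → 800 → 1600.

ISO 1600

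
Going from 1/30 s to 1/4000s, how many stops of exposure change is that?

7 stops

1/30 → 1/60 → 1/125 → 1/250 → 1/500 → 1/1000 → 1/2000 → 1/4000 — count the steps: 7 stops.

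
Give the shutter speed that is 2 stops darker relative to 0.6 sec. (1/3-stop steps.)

Shutter speed: 0.6 → 0.5 → 0.4 → 0.3 → 1/4 → 1/5 → 1/6 — 2 stops shorter (darker).

1/6s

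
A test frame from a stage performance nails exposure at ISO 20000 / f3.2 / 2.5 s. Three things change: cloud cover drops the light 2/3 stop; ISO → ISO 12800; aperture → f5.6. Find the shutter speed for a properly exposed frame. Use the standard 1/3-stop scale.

20 s

Scene light: 2/3 stop darker.
ISO: 20000 → 16000 → 12800 — 2/3 stop lower (darker).
Aperture: f/3.2 → f/3.5 → f/4 → f/4.5 → f/5 → f/5.6 — 1 2/3 stops stopped down (darker).
Net so far: 3 stops darker. Shutter speed: 2.5 → 3.2 → 4 → 5 → 6 → 8 → 10 → 13 → 15 → 20.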